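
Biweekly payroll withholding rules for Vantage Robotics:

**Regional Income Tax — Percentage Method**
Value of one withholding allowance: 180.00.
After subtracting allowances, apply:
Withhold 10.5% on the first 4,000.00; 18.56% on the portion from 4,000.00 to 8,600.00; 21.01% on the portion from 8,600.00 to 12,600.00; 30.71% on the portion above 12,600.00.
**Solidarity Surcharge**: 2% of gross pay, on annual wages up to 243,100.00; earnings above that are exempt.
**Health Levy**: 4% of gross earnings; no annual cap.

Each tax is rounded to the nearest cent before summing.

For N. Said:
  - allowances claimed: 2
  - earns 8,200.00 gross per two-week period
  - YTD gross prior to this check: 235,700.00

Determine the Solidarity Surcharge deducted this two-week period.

Solidarity Surcharge: cap 243,100.00 − YTD 235,700.00 = 7,400.00 subject; 2% × 7,400.00 = 148.00

148.00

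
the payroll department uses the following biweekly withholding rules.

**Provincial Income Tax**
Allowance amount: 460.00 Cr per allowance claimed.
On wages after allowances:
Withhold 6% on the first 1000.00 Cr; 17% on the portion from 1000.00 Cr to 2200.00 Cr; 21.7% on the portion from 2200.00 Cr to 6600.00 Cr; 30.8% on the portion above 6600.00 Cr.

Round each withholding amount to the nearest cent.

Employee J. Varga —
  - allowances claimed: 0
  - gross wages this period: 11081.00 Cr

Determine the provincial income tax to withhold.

Provincial Income Tax: taxable = 11081.00 Cr
  1218.80 Cr + 30.8% × (11081.00 Cr − 6600.00 Cr) = 1218.80 Cr + 30.8% × 4481.00 Cr = 2598.95 Cr

2598.95 Cr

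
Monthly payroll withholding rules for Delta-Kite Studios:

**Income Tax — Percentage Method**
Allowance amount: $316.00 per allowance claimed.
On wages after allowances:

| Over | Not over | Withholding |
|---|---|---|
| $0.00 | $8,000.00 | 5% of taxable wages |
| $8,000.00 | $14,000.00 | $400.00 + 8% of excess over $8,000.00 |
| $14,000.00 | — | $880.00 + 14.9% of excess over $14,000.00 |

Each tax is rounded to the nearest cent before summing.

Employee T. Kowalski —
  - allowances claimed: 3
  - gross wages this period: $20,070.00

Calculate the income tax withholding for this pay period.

$1,643.18

Income Tax: taxable = $20,070.00 − 3×$316.00 = $19,122.00
  $880.00 + 14.9% × ($19,122.00 − $14,000.00) = $880.00 + 14.9% × $5,122.00 = $1,643.18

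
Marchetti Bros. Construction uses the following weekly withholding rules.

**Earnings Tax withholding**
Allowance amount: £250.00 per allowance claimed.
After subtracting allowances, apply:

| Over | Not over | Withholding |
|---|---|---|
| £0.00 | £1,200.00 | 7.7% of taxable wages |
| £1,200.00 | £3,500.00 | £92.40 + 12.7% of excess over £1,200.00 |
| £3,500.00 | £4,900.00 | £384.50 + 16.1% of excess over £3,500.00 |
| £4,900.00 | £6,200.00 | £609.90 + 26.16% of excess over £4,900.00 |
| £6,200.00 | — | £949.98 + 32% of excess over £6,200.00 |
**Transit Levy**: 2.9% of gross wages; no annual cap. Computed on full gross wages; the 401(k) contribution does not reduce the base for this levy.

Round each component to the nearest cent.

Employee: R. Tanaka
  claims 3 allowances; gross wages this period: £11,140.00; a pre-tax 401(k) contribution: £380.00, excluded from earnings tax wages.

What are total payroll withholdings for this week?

£2,492.24

Earnings Tax: taxable = £11,140.00 − £380.00 − 3×£250.00 = £10,010.00
  £949.98 + 32% × (£10,010.00 − £6,200.00) = £949.98 + 32% × £3,810.00 = £2,169.18
Transit Levy: 2.9% × £11,140.00 = £323.06
Total: £2,169.18 + £323.06 = £2,492.24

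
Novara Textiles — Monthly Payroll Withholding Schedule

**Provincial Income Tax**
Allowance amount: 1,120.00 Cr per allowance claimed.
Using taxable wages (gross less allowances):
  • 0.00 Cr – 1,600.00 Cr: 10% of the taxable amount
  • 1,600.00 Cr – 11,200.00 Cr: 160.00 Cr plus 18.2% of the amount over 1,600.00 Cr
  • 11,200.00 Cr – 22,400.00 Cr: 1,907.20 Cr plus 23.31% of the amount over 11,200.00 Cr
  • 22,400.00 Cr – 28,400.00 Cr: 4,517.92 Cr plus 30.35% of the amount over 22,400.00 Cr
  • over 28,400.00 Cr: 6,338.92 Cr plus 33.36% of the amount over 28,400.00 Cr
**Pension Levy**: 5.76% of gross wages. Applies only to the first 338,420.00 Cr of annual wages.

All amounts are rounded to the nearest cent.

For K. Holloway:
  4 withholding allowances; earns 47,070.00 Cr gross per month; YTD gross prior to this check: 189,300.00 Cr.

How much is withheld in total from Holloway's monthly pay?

Provincial Income Tax: taxable = 47,070.00 Cr − 4×1,120.00 Cr = 42,590.00 Cr
  6,338.92 Cr + 33.36% × (42,590.00 Cr − 28,400.00 Cr) = 6,338.92 Cr + 33.36% × 14,190.00 Cr = 11,072.70 Cr
Pension Levy: 5.76% × 47,070.00 Cr = 2,711.23 Cr
Total: 11,072.70 Cr + 2,711.23 Cr = 13,783.93 Cr

13,783.93 Cr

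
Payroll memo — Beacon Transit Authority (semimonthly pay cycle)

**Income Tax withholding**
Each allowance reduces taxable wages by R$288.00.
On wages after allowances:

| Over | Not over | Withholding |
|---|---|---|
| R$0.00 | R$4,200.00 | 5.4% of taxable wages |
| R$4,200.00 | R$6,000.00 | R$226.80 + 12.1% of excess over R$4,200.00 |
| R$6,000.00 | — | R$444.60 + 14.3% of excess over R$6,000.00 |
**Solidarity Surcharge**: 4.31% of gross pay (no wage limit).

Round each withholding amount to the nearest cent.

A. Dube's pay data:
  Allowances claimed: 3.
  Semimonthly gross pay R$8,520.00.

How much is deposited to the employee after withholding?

Income Tax: taxable = R$8,520.00 − 3×R$288.00 = R$7,656.00
  R$444.60 + 14.3% × (R$7,656.00 − R$6,000.00) = R$444.60 + 14.3% × R$1,656.00 = R$681.41
Solidarity Surcharge: 4.31% × R$8,520.00 = R$367.21
Total withheld: R$681.41 + R$367.21 = R$1,048.62
Net pay: R$8,520.00 − R$1,048.62 = R$7,471.38

R$7,471.38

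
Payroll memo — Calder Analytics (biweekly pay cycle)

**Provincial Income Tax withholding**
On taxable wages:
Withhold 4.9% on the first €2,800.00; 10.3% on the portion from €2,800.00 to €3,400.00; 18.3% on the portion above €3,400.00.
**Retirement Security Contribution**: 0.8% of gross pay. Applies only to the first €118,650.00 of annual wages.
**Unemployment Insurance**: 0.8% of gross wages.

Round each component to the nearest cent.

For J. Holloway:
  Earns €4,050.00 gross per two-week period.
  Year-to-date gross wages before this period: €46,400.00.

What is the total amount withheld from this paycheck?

Provincial Income Tax: taxable = €4,050.00
  €199.00 + 18.3% × (€4,050.00 − €3,400.00) = €199.00 + 18.3% × €650.00 = €317.95
Retirement Security Contribution: 0.8% × €4,050.00 = €32.40
Unemployment Insurance: 0.8% × €4,050.00 = €32.40
Total: €317.95 + €32.40 + €32.40 = €382.75

€382.75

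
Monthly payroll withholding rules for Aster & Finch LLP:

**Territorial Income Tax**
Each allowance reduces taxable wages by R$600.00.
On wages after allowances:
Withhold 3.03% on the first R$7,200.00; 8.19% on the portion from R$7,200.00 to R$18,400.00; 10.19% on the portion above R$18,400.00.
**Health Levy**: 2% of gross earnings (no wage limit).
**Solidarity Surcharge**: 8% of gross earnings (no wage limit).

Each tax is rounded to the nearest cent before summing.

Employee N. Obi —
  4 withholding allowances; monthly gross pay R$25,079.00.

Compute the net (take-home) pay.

R$20,999.63

Territorial Income Tax: taxable = R$25,079.00 − 4×R$600.00 = R$22,679.00
  R$1,135.44 + 10.19% × (R$22,679.00 − R$18,400.00) = R$1,135.44 + 10.19% × R$4,279.00 = R$1,571.47
Health Levy: 2% × R$25,079.00 = R$501.58
Solidarity Surcharge: 8% × R$25,079.00 = R$2,006.32
Total withheld: R$1,571.47 + R$501.58 + R$2,006.32 = R$4,079.37
Net pay: R$25,079.00 − R$4,079.37 = R$20,999.63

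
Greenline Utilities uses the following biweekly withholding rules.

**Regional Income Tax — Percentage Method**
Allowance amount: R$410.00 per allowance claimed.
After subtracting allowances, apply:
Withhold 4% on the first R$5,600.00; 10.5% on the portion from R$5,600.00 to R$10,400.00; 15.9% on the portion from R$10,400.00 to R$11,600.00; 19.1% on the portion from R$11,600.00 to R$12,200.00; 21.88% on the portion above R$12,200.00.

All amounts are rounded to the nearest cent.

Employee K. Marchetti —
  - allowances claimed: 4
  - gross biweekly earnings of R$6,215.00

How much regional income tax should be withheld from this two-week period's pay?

R$183.00

Regional Income Tax: taxable = R$6,215.00 − 4×R$410.00 = R$4,575.00
  4% × R$4,575.00 = R$183.00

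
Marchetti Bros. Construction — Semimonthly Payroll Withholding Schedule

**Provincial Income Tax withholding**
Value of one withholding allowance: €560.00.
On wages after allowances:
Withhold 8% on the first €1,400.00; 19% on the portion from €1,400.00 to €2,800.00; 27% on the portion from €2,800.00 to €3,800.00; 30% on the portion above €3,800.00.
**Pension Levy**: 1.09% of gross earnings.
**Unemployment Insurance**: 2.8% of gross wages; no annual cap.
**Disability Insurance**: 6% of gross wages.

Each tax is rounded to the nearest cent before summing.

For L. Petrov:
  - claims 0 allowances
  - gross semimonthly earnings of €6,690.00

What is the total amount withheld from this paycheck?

€2,176.64

Provincial Income Tax: taxable = €6,690.00
  €648.00 + 30% × (€6,690.00 − €3,800.00) = €648.00 + 30% × €2,890.00 = €1,515.00
Pension Levy: 1.09% × €6,690.00 = €72.92
Unemployment Insurance: 2.8% × €6,690.00 = €187.32
Disability Insurance: 6% × €6,690.00 = €401.40
Total: €1,515.00 + €72.92 + €187.32 + €401.40 = €2,176.64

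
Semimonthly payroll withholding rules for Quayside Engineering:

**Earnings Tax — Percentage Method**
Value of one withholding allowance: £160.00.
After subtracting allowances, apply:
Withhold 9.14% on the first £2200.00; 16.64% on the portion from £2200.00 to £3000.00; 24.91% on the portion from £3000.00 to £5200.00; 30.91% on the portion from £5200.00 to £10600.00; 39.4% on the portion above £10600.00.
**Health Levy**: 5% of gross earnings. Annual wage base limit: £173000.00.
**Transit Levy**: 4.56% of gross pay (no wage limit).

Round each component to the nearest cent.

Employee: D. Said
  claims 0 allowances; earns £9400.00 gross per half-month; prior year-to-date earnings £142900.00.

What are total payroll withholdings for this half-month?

Earnings Tax: taxable = £9400.00
  £882.22 + 30.91% × (£9400.00 − £5200.00) = £882.22 + 30.91% × £4200.00 = £2180.44
Health Levy: 5% × £9400.00 = £470.00
Transit Levy: 4.56% × £9400.00 = £428.64
Total: £2180.44 + £470.00 + £428.64 = £3079.08

£3079.08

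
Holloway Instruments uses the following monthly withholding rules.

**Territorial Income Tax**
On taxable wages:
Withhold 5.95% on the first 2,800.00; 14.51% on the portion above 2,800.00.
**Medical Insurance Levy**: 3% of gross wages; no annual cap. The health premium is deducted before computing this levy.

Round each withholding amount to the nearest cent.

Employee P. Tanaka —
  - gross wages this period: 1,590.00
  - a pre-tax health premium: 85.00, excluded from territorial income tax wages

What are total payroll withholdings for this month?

134.70

Territorial Income Tax: taxable = 1,590.00 − 85.00 = 1,505.00
  5.95% × 1,505.00 = 89.55
Medical Insurance Levy: 3% × 1,505.00 = 45.15
Total: 89.55 + 45.15 = 134.70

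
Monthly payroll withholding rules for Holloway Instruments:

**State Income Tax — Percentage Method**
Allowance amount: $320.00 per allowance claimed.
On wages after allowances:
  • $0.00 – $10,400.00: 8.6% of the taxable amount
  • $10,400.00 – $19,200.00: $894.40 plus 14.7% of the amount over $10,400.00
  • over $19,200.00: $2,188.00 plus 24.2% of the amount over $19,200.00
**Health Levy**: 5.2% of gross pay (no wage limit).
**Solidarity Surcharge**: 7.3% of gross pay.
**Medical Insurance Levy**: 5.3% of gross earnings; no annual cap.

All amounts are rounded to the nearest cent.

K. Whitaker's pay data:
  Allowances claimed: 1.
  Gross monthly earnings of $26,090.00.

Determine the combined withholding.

$8,421.96

State Income Tax: taxable = $26,090.00 − 1×$320.00 = $25,770.00
  $2,188.00 + 24.2% × ($25,770.00 − $19,200.00) = $2,188.00 + 24.2% × $6,570.00 = $3,777.94
Health Levy: 5.2% × $26,090.00 = $1,356.68
Solidarity Surcharge: 7.3% × $26,090.00 = $1,904.57
Medical Insurance Levy: 5.3% × $26,090.00 = $1,382.77
Total: $3,777.94 + $1,356.68 + $1,904.57 + $1,382.77 = $8,421.96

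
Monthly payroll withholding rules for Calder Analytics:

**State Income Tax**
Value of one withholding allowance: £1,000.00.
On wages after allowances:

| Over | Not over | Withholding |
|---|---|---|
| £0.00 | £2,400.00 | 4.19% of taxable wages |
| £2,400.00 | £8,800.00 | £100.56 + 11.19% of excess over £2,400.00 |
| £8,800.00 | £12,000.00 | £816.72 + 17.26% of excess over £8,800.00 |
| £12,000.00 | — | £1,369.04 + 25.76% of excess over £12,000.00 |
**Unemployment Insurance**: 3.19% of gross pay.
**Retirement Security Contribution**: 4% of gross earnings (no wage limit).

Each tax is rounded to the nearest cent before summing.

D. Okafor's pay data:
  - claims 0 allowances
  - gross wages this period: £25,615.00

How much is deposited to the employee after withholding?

£18,897.02

State Income Tax: taxable = £25,615.00
  £1,369.04 + 25.76% × (£25,615.00 − £12,000.00) = £1,369.04 + 25.76% × £13,615.00 = £4,876.26
Unemployment Insurance: 3.19% × £25,615.00 = £817.12
Retirement Security Contribution: 4% × £25,615.00 = £1,024.60
Total withheld: £4,876.26 + £817.12 + £1,024.60 = £6,717.98
Net pay: £25,615.00 − £6,717.98 = £18,897.02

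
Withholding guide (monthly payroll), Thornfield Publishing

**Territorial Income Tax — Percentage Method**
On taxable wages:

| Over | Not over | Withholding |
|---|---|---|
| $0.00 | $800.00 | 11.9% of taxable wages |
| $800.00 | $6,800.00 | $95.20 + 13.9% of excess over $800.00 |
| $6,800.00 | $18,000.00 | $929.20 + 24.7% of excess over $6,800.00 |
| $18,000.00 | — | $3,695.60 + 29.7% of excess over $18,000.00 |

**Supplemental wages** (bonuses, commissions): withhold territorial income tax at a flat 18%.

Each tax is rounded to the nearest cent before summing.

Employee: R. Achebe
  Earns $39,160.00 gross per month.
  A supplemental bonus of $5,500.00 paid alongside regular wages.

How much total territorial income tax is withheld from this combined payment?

Territorial Income Tax: taxable = $39,160.00
  $3,695.60 + 29.7% × ($39,160.00 − $18,000.00) = $3,695.60 + 29.7% × $21,160.00 = $9,980.12
Supplemental (18% flat on bonus): 18% × $5,500.00 = $990.00
Total territorial income tax: $9,980.12 + $990.00 = $10,970.12

$10,970.12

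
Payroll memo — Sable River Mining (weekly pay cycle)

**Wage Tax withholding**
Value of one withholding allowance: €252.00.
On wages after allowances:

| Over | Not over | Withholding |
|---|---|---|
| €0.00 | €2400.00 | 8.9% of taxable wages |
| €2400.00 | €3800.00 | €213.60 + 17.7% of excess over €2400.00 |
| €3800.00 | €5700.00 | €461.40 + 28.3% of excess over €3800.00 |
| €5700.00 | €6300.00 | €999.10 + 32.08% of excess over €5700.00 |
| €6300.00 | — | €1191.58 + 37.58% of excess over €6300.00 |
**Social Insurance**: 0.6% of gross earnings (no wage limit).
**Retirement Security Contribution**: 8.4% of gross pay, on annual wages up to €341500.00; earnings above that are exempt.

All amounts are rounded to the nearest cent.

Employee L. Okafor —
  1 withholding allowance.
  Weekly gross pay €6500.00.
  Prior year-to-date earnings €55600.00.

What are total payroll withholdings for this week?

€1759.90

Wage Tax: taxable = €6500.00 − 1×€252.00 = €6248.00
  €999.10 + 32.08% × (€6248.00 − €5700.00) = €999.10 + 32.08% × €548.00 = €1174.90
Social Insurance: 0.6% × €6500.00 = €39.00
Retirement Security Contribution: 8.4% × €6500.00 = €546.00
Total: €1174.90 + €39.00 + €546.00 = €1759.90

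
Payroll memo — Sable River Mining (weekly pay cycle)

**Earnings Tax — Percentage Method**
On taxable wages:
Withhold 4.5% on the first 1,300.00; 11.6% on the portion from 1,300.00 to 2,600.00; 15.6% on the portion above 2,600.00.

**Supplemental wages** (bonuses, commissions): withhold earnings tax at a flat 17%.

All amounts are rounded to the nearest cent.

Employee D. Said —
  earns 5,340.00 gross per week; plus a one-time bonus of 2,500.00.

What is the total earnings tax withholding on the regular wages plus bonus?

1,061.74

Earnings Tax: taxable = 5,340.00
  209.30 + 15.6% × (5,340.00 − 2,600.00) = 209.30 + 15.6% × 2,740.00 = 636.74
Supplemental (17% flat on bonus): 17% × 2,500.00 = 425.00
Total earnings tax: 636.74 + 425.00 = 1,061.74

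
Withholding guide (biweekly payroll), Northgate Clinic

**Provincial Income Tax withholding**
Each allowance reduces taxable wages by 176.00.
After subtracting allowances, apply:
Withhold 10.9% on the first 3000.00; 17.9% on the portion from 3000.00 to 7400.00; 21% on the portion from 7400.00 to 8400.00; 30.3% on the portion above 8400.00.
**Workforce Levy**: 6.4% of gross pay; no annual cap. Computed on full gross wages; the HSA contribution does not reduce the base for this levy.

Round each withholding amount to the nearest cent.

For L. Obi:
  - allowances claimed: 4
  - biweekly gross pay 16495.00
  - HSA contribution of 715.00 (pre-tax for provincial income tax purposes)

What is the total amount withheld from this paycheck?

4403.11

Provincial Income Tax: taxable = 16495.00 − 715.00 − 4×176.00 = 15076.00
  1324.60 + 30.3% × (15076.00 − 8400.00) = 1324.60 + 30.3% × 6676.00 = 3347.43
Workforce Levy: 6.4% × 16495.00 = 1055.68
Total: 3347.43 + 1055.68 = 4403.11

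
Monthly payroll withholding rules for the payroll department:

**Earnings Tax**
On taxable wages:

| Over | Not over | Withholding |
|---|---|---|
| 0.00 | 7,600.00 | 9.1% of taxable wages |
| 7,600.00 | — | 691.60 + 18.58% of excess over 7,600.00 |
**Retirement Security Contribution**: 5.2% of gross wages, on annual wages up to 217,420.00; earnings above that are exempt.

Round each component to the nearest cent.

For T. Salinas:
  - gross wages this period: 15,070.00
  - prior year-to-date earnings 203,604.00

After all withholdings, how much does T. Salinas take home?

Earnings Tax: taxable = 15,070.00
  691.60 + 18.58% × (15,070.00 − 7,600.00) = 691.60 + 18.58% × 7,470.00 = 2,079.53
Retirement Security Contribution: cap 217,420.00 − YTD 203,604.00 = 13,816.00 subject; 5.2% × 13,816.00 = 718.43
Total withheld: 2,079.53 + 718.43 = 2,797.96
Net pay: 15,070.00 − 2,797.96 = 12,272.04

12,272.04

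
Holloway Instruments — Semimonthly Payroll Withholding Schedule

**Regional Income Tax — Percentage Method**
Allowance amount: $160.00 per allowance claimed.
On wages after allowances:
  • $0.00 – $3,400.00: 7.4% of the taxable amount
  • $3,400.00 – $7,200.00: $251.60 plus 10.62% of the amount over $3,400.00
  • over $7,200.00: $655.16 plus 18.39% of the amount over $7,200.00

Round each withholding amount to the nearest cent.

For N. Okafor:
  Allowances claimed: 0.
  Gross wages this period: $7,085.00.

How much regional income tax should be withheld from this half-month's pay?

Regional Income Tax: taxable = $7,085.00
  $251.60 + 10.62% × ($7,085.00 − $3,400.00) = $251.60 + 10.62% × $3,685.00 = $642.95

$642.95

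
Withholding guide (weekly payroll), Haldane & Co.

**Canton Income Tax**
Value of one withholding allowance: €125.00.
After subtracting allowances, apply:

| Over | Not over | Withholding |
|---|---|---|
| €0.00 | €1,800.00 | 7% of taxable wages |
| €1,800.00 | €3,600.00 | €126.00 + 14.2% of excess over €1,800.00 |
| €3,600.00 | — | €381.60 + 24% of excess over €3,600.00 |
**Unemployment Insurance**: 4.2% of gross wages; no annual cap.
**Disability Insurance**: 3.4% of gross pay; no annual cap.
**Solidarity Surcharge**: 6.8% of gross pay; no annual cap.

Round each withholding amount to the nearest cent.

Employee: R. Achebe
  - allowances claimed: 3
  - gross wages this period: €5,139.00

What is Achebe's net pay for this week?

Canton Income Tax: taxable = €5,139.00 − 3×€125.00 = €4,764.00
  €381.60 + 24% × (€4,764.00 − €3,600.00) = €381.60 + 24% × €1,164.00 = €660.96
Unemployment Insurance: 4.2% × €5,139.00 = €215.84
Disability Insurance: 3.4% × €5,139.00 = €174.73
Solidarity Surcharge: 6.8% × €5,139.00 = €349.45
Total withheld: €660.96 + €215.84 + €174.73 + €349.45 = €1,400.98
Net pay: €5,139.00 − €1,400.98 = €3,738.02

€3,738.02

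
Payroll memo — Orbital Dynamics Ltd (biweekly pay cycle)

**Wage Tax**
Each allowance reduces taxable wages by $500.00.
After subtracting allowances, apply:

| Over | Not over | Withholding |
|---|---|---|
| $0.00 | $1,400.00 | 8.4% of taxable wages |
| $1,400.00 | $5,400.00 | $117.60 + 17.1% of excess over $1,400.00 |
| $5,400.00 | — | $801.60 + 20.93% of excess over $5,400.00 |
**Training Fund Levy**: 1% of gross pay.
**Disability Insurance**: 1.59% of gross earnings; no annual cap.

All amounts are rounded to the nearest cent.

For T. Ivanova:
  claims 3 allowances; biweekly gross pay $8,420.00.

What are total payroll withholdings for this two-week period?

Wage Tax: taxable = $8,420.00 − 3×$500.00 = $6,920.00
  $801.60 + 20.93% × ($6,920.00 − $5,400.00) = $801.60 + 20.93% × $1,520.00 = $1,119.74
Training Fund Levy: 1% × $8,420.00 = $84.20
Disability Insurance: 1.59% × $8,420.00 = $133.88
Total: $1,119.74 + $84.20 + $133.88 = $1,337.82

$1,337.82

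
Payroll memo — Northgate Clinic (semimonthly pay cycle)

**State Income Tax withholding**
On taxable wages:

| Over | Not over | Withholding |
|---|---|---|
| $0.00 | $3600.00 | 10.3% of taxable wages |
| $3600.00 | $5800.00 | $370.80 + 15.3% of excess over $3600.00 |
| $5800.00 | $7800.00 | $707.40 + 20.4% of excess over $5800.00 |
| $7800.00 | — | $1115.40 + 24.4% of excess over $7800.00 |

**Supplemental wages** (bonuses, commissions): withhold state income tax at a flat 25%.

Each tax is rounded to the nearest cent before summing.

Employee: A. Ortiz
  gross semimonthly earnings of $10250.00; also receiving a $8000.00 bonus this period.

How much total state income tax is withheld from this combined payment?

State Income Tax: taxable = $10250.00
  $1115.40 + 24.4% × ($10250.00 − $7800.00) = $1115.40 + 24.4% × $2450.00 = $1713.20
Supplemental (25% flat on bonus): 25% × $8000.00 = $2000.00
Total state income tax: $1713.20 + $2000.00 = $3713.20

$3713.20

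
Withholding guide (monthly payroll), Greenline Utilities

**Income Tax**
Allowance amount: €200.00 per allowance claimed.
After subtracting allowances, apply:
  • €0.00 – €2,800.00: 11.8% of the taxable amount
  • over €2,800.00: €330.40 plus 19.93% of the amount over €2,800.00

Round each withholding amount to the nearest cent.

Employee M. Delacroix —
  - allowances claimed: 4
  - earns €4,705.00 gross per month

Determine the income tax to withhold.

€550.63

Income Tax: taxable = €4,705.00 − 4×€200.00 = €3,905.00
  €330.40 + 19.93% × (€3,905.00 − €2,800.00) = €330.40 + 19.93% × €1,105.00 = €550.63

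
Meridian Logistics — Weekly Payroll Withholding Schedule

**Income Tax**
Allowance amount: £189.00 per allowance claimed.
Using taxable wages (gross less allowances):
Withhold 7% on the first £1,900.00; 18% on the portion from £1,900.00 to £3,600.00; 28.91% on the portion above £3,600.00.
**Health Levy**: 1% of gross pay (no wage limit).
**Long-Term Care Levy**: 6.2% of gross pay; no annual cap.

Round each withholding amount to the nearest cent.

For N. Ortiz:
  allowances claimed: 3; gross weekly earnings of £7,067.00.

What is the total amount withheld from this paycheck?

£1,786.21

Income Tax: taxable = £7,067.00 − 3×£189.00 = £6,500.00
  £439.00 + 28.91% × (£6,500.00 − £3,600.00) = £439.00 + 28.91% × £2,900.00 = £1,277.39
Health Levy: 1% × £7,067.00 = £70.67
Long-Term Care Levy: 6.2% × £7,067.00 = £438.15
Total: £1,277.39 + £70.67 + £438.15 = £1,786.21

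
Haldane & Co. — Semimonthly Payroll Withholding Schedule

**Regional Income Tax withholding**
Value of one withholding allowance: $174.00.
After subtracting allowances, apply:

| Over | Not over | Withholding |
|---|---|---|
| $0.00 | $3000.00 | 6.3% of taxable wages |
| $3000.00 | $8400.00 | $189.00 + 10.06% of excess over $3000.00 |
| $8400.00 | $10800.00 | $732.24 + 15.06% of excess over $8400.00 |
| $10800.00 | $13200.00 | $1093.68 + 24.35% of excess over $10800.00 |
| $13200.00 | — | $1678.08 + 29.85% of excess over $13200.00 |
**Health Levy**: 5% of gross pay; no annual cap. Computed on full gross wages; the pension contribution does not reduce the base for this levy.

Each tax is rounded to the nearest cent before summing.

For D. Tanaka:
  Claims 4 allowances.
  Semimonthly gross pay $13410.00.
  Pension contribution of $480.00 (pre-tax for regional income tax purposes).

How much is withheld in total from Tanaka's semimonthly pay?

Regional Income Tax: taxable = $13410.00 − $480.00 − 4×$174.00 = $12234.00
  $1093.68 + 24.35% × ($12234.00 − $10800.00) = $1093.68 + 24.35% × $1434.00 = $1442.86
Health Levy: 5% × $13410.00 = $670.50
Total: $1442.86 + $670.50 = $2113.36

$2113.36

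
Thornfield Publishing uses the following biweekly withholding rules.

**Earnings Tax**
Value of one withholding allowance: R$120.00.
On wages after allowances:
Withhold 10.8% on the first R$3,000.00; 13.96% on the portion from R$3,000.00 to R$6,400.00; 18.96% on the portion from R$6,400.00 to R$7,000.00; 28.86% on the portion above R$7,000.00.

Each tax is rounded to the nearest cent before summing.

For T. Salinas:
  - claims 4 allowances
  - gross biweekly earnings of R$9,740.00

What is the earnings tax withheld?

R$1,564.64

Earnings Tax: taxable = R$9,740.00 − 4×R$120.00 = R$9,260.00
  R$912.40 + 28.86% × (R$9,260.00 − R$7,000.00) = R$912.40 + 28.86% × R$2,260.00 = R$1,564.64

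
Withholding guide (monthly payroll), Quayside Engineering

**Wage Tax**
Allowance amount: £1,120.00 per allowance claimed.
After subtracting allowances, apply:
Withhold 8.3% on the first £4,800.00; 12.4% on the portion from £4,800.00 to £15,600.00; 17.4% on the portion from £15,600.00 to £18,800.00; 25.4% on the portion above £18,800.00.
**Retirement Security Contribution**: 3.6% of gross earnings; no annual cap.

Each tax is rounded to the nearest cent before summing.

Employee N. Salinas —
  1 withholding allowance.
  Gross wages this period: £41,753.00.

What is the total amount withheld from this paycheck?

£9,343.09

Wage Tax: taxable = £41,753.00 − 1×£1,120.00 = £40,633.00
  £2,294.40 + 25.4% × (£40,633.00 − £18,800.00) = £2,294.40 + 25.4% × £21,833.00 = £7,839.98
Retirement Security Contribution: 3.6% × £41,753.00 = £1,503.11
Total: £7,839.98 + £1,503.11 = £9,343.09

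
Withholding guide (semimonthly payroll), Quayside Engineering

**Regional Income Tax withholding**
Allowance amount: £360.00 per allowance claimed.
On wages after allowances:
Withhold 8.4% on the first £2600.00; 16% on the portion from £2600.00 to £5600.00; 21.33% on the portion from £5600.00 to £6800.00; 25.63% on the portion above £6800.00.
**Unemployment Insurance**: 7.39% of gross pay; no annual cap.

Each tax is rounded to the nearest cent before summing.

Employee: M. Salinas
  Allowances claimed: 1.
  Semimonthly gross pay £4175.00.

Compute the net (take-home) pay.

£3453.67

Regional Income Tax: taxable = £4175.00 − 1×£360.00 = £3815.00
  £218.40 + 16% × (£3815.00 − £2600.00) = £218.40 + 16% × £1215.00 = £412.80
Unemployment Insurance: 7.39% × £4175.00 = £308.53
Total withheld: £412.80 + £308.53 = £721.33
Net pay: £4175.00 − £721.33 = £3453.67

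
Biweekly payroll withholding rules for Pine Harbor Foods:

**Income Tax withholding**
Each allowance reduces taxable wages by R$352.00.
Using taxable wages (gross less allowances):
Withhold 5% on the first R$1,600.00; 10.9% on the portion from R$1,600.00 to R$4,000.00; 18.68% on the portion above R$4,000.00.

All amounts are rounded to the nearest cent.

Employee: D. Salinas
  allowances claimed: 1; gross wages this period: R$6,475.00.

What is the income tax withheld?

Income Tax: taxable = R$6,475.00 − 1×R$352.00 = R$6,123.00
  R$341.60 + 18.68% × (R$6,123.00 − R$4,000.00) = R$341.60 + 18.68% × R$2,123.00 = R$738.18

R$738.18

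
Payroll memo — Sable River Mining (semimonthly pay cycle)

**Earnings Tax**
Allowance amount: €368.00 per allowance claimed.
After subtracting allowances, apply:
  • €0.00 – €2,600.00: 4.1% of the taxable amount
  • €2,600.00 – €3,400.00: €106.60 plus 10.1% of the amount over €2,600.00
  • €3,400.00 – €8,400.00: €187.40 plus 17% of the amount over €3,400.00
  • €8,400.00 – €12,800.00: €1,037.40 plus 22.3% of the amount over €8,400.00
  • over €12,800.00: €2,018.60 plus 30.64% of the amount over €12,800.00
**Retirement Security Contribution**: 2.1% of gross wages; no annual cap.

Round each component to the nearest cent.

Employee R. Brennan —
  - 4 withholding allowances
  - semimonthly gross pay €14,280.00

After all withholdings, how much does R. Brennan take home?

€11,959.07

Earnings Tax: taxable = €14,280.00 − 4×€368.00 = €12,808.00
  €2,018.60 + 30.64% × (€12,808.00 − €12,800.00) = €2,018.60 + 30.64% × €8.00 = €2,021.05
Retirement Security Contribution: 2.1% × €14,280.00 = €299.88
Total withheld: €2,021.05 + €299.88 = €2,320.93
Net pay: €14,280.00 − €2,320.93 = €11,959.07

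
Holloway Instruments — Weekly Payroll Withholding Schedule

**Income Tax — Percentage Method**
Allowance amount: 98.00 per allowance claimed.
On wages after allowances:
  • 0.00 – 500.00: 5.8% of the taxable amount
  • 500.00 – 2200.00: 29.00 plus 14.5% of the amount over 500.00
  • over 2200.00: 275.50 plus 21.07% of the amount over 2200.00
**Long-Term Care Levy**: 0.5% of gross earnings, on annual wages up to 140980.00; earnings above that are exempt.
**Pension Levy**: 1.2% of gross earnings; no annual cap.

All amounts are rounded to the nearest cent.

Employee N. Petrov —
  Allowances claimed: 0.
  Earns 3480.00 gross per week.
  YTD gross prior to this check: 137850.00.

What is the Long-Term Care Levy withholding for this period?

Long-Term Care Levy: cap 140980.00 − YTD 137850.00 = 3130.00 subject; 0.5% × 3130.00 = 15.65

15.65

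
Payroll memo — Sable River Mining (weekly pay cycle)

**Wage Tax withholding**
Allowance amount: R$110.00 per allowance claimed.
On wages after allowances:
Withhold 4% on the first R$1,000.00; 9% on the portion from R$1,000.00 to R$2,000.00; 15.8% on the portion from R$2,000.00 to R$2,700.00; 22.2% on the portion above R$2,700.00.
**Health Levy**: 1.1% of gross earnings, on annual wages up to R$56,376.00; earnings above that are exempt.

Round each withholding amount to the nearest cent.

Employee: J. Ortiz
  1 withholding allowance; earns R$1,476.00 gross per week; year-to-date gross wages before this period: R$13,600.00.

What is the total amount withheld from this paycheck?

R$89.18

Wage Tax: taxable = R$1,476.00 − 1×R$110.00 = R$1,366.00
  R$40.00 + 9% × (R$1,366.00 − R$1,000.00) = R$40.00 + 9% × R$366.00 = R$72.94
Health Levy: 1.1% × R$1,476.00 = R$16.24
Total: R$72.94 + R$16.24 = R$89.18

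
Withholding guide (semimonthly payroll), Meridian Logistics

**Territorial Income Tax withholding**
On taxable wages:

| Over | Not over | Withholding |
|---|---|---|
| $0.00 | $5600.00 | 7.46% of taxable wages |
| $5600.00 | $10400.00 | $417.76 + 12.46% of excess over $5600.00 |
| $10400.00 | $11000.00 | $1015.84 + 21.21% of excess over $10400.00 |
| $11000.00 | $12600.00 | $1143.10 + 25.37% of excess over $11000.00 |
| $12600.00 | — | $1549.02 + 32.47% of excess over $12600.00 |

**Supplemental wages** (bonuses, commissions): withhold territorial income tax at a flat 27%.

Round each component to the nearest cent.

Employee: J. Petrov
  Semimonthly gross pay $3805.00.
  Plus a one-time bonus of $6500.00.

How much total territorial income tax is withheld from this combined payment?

$2038.85

Territorial Income Tax: taxable = $3805.00
  7.46% × $3805.00 = $283.85
Supplemental (27% flat on bonus): 27% × $6500.00 = $1755.00
Total territorial income tax: $283.85 + $1755.00 = $2038.85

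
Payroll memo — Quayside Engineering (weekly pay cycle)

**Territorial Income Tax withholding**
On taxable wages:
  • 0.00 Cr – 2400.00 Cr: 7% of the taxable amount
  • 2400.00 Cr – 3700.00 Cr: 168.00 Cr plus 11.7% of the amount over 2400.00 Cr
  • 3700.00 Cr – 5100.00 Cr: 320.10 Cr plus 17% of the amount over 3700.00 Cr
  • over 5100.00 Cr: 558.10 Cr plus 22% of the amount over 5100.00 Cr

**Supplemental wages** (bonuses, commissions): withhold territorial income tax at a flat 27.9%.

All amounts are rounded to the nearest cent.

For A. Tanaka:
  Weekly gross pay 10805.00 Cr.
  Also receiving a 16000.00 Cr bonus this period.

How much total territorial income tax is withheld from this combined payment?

Territorial Income Tax: taxable = 10805.00 Cr
  558.10 Cr + 22% × (10805.00 Cr − 5100.00 Cr) = 558.10 Cr + 22% × 5705.00 Cr = 1813.20 Cr
Supplemental (27.9% flat on bonus): 27.9% × 16000.00 Cr = 4464.00 Cr
Total territorial income tax: 1813.20 Cr + 4464.00 Cr = 6277.20 Cr

6277.20 Cr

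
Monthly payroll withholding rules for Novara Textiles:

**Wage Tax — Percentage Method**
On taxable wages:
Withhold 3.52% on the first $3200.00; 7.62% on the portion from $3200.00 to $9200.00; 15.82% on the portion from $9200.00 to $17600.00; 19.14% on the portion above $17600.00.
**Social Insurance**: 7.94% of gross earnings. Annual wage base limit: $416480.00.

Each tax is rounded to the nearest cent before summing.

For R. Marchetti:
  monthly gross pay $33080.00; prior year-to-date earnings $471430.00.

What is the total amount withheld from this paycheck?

Wage Tax: taxable = $33080.00
  $1898.72 + 19.14% × ($33080.00 − $17600.00) = $1898.72 + 19.14% × $15480.00 = $4861.59
Social Insurance: YTD $471430.00 ≥ cap $416480.00 → $0.00
Total: $4861.59 + $0.00 = $4861.59

$4861.59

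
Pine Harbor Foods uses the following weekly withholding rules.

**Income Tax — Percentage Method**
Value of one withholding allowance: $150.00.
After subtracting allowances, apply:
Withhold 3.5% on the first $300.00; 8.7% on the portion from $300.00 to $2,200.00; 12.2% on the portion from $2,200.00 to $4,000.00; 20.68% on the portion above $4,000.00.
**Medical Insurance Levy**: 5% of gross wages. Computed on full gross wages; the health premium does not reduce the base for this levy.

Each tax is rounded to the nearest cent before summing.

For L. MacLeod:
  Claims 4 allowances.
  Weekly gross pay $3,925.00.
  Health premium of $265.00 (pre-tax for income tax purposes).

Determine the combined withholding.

$476.97

Income Tax: taxable = $3,925.00 − $265.00 − 4×$150.00 = $3,060.00
  $175.80 + 12.2% × ($3,060.00 − $2,200.00) = $175.80 + 12.2% × $860.00 = $280.72
Medical Insurance Levy: 5% × $3,925.00 = $196.25
Total: $280.72 + $196.25 = $476.97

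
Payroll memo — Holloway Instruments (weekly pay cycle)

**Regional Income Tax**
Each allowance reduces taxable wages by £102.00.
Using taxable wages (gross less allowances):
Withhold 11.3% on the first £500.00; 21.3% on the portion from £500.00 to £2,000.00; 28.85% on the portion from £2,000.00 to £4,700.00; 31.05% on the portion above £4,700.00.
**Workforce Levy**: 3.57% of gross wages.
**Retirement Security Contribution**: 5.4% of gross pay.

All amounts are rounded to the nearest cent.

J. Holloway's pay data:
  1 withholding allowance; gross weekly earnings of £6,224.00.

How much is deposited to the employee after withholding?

£4,069.22

Regional Income Tax: taxable = £6,224.00 − 1×£102.00 = £6,122.00
  £1,154.95 + 31.05% × (£6,122.00 − £4,700.00) = £1,154.95 + 31.05% × £1,422.00 = £1,596.48
Workforce Levy: 3.57% × £6,224.00 = £222.20
Retirement Security Contribution: 5.4% × £6,224.00 = £336.10
Total withheld: £1,596.48 + £222.20 + £336.10 = £2,154.78
Net pay: £6,224.00 − £2,154.78 = £4,069.22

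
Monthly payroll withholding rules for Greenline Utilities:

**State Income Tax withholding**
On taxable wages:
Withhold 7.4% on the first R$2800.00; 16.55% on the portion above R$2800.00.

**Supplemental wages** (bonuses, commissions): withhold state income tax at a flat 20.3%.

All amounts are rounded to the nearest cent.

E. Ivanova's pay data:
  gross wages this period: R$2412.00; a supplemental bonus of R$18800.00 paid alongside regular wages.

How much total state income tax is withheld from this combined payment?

State Income Tax: taxable = R$2412.00
  7.4% × R$2412.00 = R$178.49
Supplemental (20.3% flat on bonus): 20.3% × R$18800.00 = R$3816.40
Total state income tax: R$178.49 + R$3816.40 = R$3994.89

R$3994.89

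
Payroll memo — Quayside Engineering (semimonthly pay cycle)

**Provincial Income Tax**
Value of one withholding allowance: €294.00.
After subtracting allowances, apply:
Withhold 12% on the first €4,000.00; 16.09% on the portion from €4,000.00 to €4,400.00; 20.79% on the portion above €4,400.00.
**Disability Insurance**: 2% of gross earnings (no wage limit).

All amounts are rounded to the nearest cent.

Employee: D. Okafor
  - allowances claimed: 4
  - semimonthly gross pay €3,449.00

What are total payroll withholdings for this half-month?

Provincial Income Tax: taxable = €3,449.00 − 4×€294.00 = €2,273.00
  12% × €2,273.00 = €272.76
Disability Insurance: 2% × €3,449.00 = €68.98
Total: €272.76 + €68.98 = €341.74

€341.74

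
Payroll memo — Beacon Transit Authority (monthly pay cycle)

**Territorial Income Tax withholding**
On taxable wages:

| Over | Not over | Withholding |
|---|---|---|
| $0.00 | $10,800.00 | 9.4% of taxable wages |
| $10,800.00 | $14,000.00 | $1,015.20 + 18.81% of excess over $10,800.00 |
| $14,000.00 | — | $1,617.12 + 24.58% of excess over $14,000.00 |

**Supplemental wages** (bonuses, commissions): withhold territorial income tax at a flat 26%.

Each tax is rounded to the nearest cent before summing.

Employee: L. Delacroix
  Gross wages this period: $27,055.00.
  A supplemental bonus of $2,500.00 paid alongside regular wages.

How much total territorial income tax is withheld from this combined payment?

Territorial Income Tax: taxable = $27,055.00
  $1,617.12 + 24.58% × ($27,055.00 − $14,000.00) = $1,617.12 + 24.58% × $13,055.00 = $4,826.04
Supplemental (26% flat on bonus): 26% × $2,500.00 = $650.00
Total territorial income tax: $4,826.04 + $650.00 = $5,476.04

$5,476.04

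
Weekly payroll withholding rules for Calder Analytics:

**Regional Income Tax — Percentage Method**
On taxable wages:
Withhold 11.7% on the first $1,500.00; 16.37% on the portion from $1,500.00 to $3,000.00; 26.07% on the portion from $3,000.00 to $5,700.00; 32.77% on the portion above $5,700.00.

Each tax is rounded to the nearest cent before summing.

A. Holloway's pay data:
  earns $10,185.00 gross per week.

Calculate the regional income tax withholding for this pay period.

$2,594.67

Regional Income Tax: taxable = $10,185.00
  $1,124.94 + 32.77% × ($10,185.00 − $5,700.00) = $1,124.94 + 32.77% × $4,485.00 = $2,594.67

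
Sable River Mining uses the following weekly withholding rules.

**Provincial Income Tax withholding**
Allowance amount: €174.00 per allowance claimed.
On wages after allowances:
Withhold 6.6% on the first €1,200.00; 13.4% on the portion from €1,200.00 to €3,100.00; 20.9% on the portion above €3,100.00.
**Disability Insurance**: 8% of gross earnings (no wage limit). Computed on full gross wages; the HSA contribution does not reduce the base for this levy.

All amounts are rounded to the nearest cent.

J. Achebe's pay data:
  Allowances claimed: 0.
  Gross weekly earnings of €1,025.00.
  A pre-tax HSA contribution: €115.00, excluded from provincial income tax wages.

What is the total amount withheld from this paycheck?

Provincial Income Tax: taxable = €1,025.00 − €115.00 = €910.00
  6.6% × €910.00 = €60.06
Disability Insurance: 8% × €1,025.00 = €82.00
Total: €60.06 + €82.00 = €142.06

€142.06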